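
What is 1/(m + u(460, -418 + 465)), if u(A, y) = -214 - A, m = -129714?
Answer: -1/130388 ≈ -7.6694e-6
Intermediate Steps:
1/(m + u(460, -418 + 465)) = 1/(-129714 + (-214 - 1*460)) = 1/(-129714 + (-214 - 460)) = 1/(-129714 - 674) = 1/(-130388) = -1/130388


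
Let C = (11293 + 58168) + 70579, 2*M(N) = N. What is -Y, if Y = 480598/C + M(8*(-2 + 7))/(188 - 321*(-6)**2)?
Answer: -341289829/99498420 ≈ -3.4301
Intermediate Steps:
M(N) = N/2
C = 140040 (C = 69461 + 70579 = 140040)
Y = 341289829/99498420 (Y = 480598/140040 + ((8*(-2 + 7))/2)/(188 - 321*(-6)**2) = 480598*(1/140040) + ((8*5)/2)/(188 - 321*36) = 240299/70020 + ((1/2)*40)/(188 - 11556) = 240299/70020 + 20/(-11368) = 240299/70020 + 20*(-1/11368) = 240299/70020 - 5/2842 = 341289829/99498420 ≈ 3.4301)
-Y = -1*341289829/99498420 = -341289829/99498420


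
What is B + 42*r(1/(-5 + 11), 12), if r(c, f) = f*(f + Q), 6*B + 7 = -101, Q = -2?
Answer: 5022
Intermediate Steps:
B = -18 (B = -7/6 + (1/6)*(-101) = -7/6 - 101/6 = -18)
r(c, f) = f*(-2 + f) (r(c, f) = f*(f - 2) = f*(-2 + f))
B + 42*r(1/(-5 + 11), 12) = -18 + 42*(12*(-2 + 12)) = -18 + 42*(12*10) = -18 + 42*120 = -18 + 5040 = 5022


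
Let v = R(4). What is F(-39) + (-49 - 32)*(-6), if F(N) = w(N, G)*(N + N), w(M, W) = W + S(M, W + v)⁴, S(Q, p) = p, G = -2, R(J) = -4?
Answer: -100446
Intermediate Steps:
v = -4
w(M, W) = W + (-4 + W)⁴ (w(M, W) = W + (W - 4)⁴ = W + (-4 + W)⁴)
F(N) = 2588*N (F(N) = (-2 + (-4 - 2)⁴)*(N + N) = (-2 + (-6)⁴)*(2*N) = (-2 + 1296)*(2*N) = 1294*(2*N) = 2588*N)
F(-39) + (-49 - 32)*(-6) = 2588*(-39) + (-49 - 32)*(-6) = -100932 - 81*(-6) = -100932 + 486 = -100446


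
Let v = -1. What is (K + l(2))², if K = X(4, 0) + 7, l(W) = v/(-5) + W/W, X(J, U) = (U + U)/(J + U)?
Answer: 1681/25 ≈ 67.240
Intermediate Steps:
X(J, U) = 2*U/(J + U) (X(J, U) = (2*U)/(J + U) = 2*U/(J + U))
l(W) = 6/5 (l(W) = -1/(-5) + W/W = -1*(-⅕) + 1 = ⅕ + 1 = 6/5)
K = 7 (K = 2*0/(4 + 0) + 7 = 2*0/4 + 7 = 2*0*(¼) + 7 = 0 + 7 = 7)
(K + l(2))² = (7 + 6/5)² = (41/5)² = 1681/25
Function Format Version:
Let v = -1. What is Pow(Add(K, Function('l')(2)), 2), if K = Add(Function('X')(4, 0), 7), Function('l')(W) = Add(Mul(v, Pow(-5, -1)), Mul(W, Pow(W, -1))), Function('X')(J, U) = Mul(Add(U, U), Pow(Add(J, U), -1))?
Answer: Rational(1681, 25) ≈ 67.240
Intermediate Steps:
Function('X')(J, U) = Mul(2, U, Pow(Add(J, U), -1)) (Function('X')(J, U) = Mul(Mul(2, U), Pow(Add(J, U), -1)) = Mul(2, U, Pow(Add(J, U), -1)))
Function('l')(W) = Rational(6, 5) (Function('l')(W) = Add(Mul(-1, Pow(-5, -1)), Mul(W, Pow(W, -1))) = Add(Mul(-1, Rational(-1, 5)), 1) = Add(Rational(1, 5), 1) = Rational(6, 5))
K = 7 (K = Add(Mul(2, 0, Pow(Add(4, 0), -1)), 7) = Add(Mul(2, 0, Pow(4, -1)), 7) = Add(Mul(2, 0, Rational(1, 4)), 7) = Add(0, 7) = 7)
Pow(Add(K, Function('l')(2)), 2) = Pow(Add(7, Rational(6, 5)), 2) = Pow(Rational(41, 5), 2) = Rational(1681, 25)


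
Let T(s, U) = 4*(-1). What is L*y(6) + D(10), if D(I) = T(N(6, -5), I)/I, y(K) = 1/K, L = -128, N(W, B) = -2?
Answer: -326/15 ≈ -21.733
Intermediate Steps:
T(s, U) = -4
D(I) = -4/I
L*y(6) + D(10) = -128/6 - 4/10 = -128*⅙ - 4*⅒ = -64/3 - ⅖ = -326/15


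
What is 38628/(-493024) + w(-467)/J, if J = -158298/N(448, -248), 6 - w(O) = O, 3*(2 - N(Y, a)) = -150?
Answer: -325734883/1393655592 ≈ -0.23373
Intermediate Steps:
N(Y, a) = 52 (N(Y, a) = 2 - ⅓*(-150) = 2 + 50 = 52)
w(O) = 6 - O
J = -79149/26 (J = -158298/52 = -158298*1/52 = -79149/26 ≈ -3044.2)
38628/(-493024) + w(-467)/J = 38628/(-493024) + (6 - 1*(-467))/(-79149/26) = 38628*(-1/493024) + (6 + 467)*(-26/79149) = -9657/123256 + 473*(-26/79149) = -9657/123256 - 12298/79149 = -325734883/1393655592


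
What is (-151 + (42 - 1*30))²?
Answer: 19321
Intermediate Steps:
(-151 + (42 - 1*30))² = (-151 + (42 - 30))² = (-151 + 12)² = (-139)² = 19321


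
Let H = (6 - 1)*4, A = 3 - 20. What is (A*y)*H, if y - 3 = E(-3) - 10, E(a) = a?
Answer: 3400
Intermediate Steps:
A = -17
y = -10 (y = 3 + (-3 - 10) = 3 - 13 = -10)
H = 20 (H = 5*4 = 20)
(A*y)*H = -17*(-10)*20 = 170*20 = 3400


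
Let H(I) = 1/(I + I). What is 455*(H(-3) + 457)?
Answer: 1247155/6 ≈ 2.0786e+5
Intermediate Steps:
H(I) = 1/(2*I)
455*(H(-3) + 457) = 455*((½)/(-3) + 457) = 455*((½)*(-⅓) + 457) = 455*(-⅙ + 457) = 455*(2741/6) = 1247155/6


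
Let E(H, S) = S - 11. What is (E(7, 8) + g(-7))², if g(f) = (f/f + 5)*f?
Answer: 2025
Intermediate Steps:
g(f) = 6*f (g(f) = (1 + 5)*f = 6*f)
E(H, S) = -11 + S
(E(7, 8) + g(-7))² = ((-11 + 8) + 6*(-7))² = (-3 - 42)² = (-45)² = 2025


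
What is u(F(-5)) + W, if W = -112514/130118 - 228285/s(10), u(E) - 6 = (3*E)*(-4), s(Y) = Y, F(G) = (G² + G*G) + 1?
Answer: -3049362785/130118 ≈ -23435.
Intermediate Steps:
F(G) = 1 + 2*G² (F(G) = (G² + G²) + 1 = 2*G² + 1 = 1 + 2*G²)
u(E) = 6 - 12*E (u(E) = 6 + (3*E)*(-4) = 6 - 12*E)
W = -2970511277/130118 (W = -112514/130118 - 228285/10 = -112514*1/130118 - 228285*⅒ = -56257/65059 - 45657/2 = -2970511277/130118 ≈ -22829.)
u(F(-5)) + W = (6 - 12*(1 + 2*(-5)²)) - 2970511277/130118 = (6 - 12*(1 + 2*25)) - 2970511277/130118 = (6 - 12*(1 + 50)) - 2970511277/130118 = (6 - 12*51) - 2970511277/130118 = (6 - 612) - 2970511277/130118 = -606 - 2970511277/130118 = -3049362785/130118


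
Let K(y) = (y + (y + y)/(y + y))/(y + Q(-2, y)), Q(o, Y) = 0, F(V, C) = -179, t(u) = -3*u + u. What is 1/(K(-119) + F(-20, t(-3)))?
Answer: -119/21183 ≈ -0.0056177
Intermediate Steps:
t(u) = -2*u
K(y) = (1 + y)/y (K(y) = (y + (y + y)/(y + y))/(y + 0) = (y + (2*y)/((2*y)))/y = (y + (2*y)*(1/(2*y)))/y = (y + 1)/y = (1 + y)/y)
1/(K(-119) + F(-20, t(-3))) = 1/((1 - 119)/(-119) - 179) = 1/(-1/119*(-118) - 179) = 1/(118/119 - 179) = 1/(-21183/119) = -119/21183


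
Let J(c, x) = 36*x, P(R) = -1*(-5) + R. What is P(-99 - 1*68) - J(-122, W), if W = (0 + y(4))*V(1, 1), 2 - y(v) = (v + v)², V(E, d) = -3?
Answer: -6858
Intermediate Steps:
y(v) = 2 - 4*v² (y(v) = 2 - (v + v)² = 2 - (2*v)² = 2 - 4*v²)
W = 186 (W = (0 + (2 - 4*4²))*(-3) = (0 + (2 - 4*16))*(-3) = (0 + (2 - 64))*(-3) = (0 - 62)*(-3) = -62*(-3) = 186)
P(R) = 5 + R
P(-99 - 1*68) - J(-122, W) = (5 + (-99 - 1*68)) - 36*186 = (5 + (-99 - 68)) - 1*6696 = (5 - 167) - 6696 = -162 - 6696 = -6858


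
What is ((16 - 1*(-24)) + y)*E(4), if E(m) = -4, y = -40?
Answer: 0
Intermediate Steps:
((16 - 1*(-24)) + y)*E(4) = ((16 - 1*(-24)) - 40)*(-4) = ((16 + 24) - 40)*(-4) = (40 - 40)*(-4) = 0*(-4) = 0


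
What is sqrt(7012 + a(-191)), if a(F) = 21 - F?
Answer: 2*sqrt(1806) ≈ 84.994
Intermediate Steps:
sqrt(7012 + a(-191)) = sqrt(7012 + (21 - 1*(-191))) = sqrt(7012 + (21 + 191)) = sqrt(7012 + 212) = sqrt(7224) = 2*sqrt(1806)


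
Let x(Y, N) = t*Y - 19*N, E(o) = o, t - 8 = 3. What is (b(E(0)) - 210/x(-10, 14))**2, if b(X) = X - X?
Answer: 11025/35344 ≈ 0.31193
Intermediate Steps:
t = 11 (t = 8 + 3 = 11)
x(Y, N) = -19*N + 11*Y (x(Y, N) = 11*Y - 19*N = -19*N + 11*Y)
b(X) = 0
(b(E(0)) - 210/x(-10, 14))**2 = (0 - 210/(-19*14 + 11*(-10)))**2 = (0 - 210/(-266 - 110))**2 = (0 - 210/(-376))**2 = (0 - 210*(-1/376))**2 = (0 + 105/188)**2 = (105/188)**2 = 11025/35344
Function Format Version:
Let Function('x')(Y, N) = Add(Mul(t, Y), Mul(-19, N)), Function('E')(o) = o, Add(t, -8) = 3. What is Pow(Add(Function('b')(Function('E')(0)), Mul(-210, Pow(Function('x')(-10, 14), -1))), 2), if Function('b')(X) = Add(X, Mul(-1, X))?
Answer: Rational(11025, 35344) ≈ 0.31193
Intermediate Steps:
t = 11 (t = Add(8, 3) = 11)
Function('x')(Y, N) = Add(Mul(-19, N), Mul(11, Y)) (Function('x')(Y, N) = Add(Mul(11, Y), Mul(-19, N)) = Add(Mul(-19, N), Mul(11, Y)))
Function('b')(X) = 0
Pow(Add(Function('b')(Function('E')(0)), Mul(-210, Pow(Function('x')(-10, 14), -1))), 2) = Pow(Add(0, Mul(-210, Pow(Add(Mul(-19, 14), Mul(11, -10)), -1))), 2) = Pow(Add(0, Mul(-210, Pow(Add(-266, -110), -1))), 2) = Pow(Add(0, Mul(-210, Pow(-376, -1))), 2) = Pow(Add(0, Mul(-210, Rational(-1, 376))), 2) = Pow(Add(0, Rational(105, 188)), 2) = Pow(Rational(105, 188), 2) = Rational(11025, 35344)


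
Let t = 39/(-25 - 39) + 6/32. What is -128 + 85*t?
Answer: -10487/64 ≈ -163.86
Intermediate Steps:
t = -27/64 (t = 39/(-64) + 6*(1/32) = 39*(-1/64) + 3/16 = -39/64 + 3/16 = -27/64 ≈ -0.42188)
-128 + 85*t = -128 + 85*(-27/64) = -128 - 2295/64 = -10487/64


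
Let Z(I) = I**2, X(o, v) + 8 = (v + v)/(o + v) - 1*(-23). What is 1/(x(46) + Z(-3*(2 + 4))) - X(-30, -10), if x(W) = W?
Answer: -2867/185 ≈ -15.497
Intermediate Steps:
X(o, v) = 15 + 2*v/(o + v) (X(o, v) = -8 + ((v + v)/(o + v) - 1*(-23)) = -8 + ((2*v)/(o + v) + 23) = -8 + (2*v/(o + v) + 23) = -8 + (23 + 2*v/(o + v)) = 15 + 2*v/(o + v))
1/(x(46) + Z(-3*(2 + 4))) - X(-30, -10) = 1/(46 + (-3*(2 + 4))**2) - (15*(-30) + 17*(-10))/(-30 - 10) = 1/(46 + (-3*6)**2) - (-450 - 170)/(-40) = 1/(46 + (-18)**2) - (-1)*(-620)/40 = 1/(46 + 324) - 1*31/2 = 1/370 - 31/2 = -2867/185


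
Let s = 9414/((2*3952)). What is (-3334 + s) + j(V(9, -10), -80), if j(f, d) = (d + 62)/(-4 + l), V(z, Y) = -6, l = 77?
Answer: -961573189/288496 ≈ -3333.1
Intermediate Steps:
j(f, d) = 62/73 + d/73 (j(f, d) = (d + 62)/(-4 + 77) = (62 + d)/73 = (62 + d)*(1/73) = 62/73 + d/73)
s = 4707/3952 (s = 9414/7904 = 9414*(1/7904) = 4707/3952 ≈ 1.1910)
(-3334 + s) + j(V(9, -10), -80) = (-3334 + 4707/3952) + (62/73 + (1/73)*(-80)) = -13171261/3952 + (62/73 - 80/73) = -13171261/3952 - 18/73 = -961573189/288496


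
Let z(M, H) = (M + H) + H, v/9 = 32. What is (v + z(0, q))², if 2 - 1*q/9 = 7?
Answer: 39204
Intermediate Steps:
q = -45 (q = 18 - 9*7 = 18 - 63 = -45)
v = 288 (v = 9*32 = 288)
z(M, H) = M + 2*H (z(M, H) = (H + M) + H = M + 2*H)
(v + z(0, q))² = (288 + (0 + 2*(-45)))² = (288 + (0 - 90))² = (288 - 90)² = 198² = 39204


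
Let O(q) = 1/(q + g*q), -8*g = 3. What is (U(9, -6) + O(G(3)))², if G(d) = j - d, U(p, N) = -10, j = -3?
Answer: 23716/225 ≈ 105.40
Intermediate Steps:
g = -3/8 (g = -⅛*3 = -3/8 ≈ -0.37500)
G(d) = -3 - d
O(q) = 8/(5*q) (O(q) = 1/(q - 3*q/8) = 1/(5*q/8) = 8/(5*q))
(U(9, -6) + O(G(3)))² = (-10 + 8/(5*(-3 - 1*3)))² = (-10 + 8/(5*(-3 - 3)))² = (-10 + (8/5)/(-6))² = (-10 + (8/5)*(-⅙))² = (-10 - 4/15)² = (-154/15)² = 23716/225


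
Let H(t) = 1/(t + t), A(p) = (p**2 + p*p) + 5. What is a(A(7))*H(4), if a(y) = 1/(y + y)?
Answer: 1/1648 ≈ 0.00060680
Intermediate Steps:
A(p) = 5 + 2*p**2 (A(p) = (p**2 + p**2) + 5 = 2*p**2 + 5 = 5 + 2*p**2)
a(y) = 1/(2*y)
H(t) = 1/(2*t)
a(A(7))*H(4) = (1/(2*(5 + 2*7**2)))*((1/2)/4) = (1/(2*(5 + 2*49)))*((1/2)*(1/4)) = (1/(2*(5 + 98)))*(1/8) = ((1/2)/103)*(1/8) = ((1/2)*(1/103))*(1/8) = (1/206)*(1/8) = 1/1648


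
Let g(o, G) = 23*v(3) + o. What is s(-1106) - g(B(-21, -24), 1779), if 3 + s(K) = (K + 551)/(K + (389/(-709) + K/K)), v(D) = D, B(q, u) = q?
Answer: -13194013/261278 ≈ -50.498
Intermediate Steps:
s(K) = -3 + (551 + K)/(320/709 + K) (s(K) = -3 + (K + 551)/(K + (389/(-709) + K/K)) = -3 + (551 + K)/(K + (389*(-1/709) + 1)) = -3 + (551 + K)/(K + (-389/709 + 1)) = -3 + (551 + K)/(K + 320/709) = -3 + (551 + K)/(320/709 + K))
g(o, G) = 69 + o (g(o, G) = 23*3 + o = 69 + o)
s(-1106) - g(B(-21, -24), 1779) = (389699 - 1418*(-1106))/(320 + 709*(-1106)) - (69 - 21) = (389699 + 1568308)/(320 - 784154) - 1*48 = 1958007/(-783834) - 48 = -1/783834*1958007 - 48 = -652669/261278 - 48 = -13194013/261278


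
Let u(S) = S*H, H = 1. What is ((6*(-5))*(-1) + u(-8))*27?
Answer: 594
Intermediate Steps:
u(S) = S (u(S) = S*1 = S)
((6*(-5))*(-1) + u(-8))*27 = ((6*(-5))*(-1) - 8)*27 = (-30*(-1) - 8)*27 = (30 - 8)*27 = 22*27 = 594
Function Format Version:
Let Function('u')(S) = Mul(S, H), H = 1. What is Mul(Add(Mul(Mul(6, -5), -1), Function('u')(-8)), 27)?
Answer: 594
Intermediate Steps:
Function('u')(S) = S (Function('u')(S) = Mul(S, 1) = S)
Mul(Add(Mul(Mul(6, -5), -1), Function('u')(-8)), 27) = Mul(Add(Mul(Mul(6, -5), -1), -8), 27) = Mul(Add(Mul(-30, -1), -8), 27) = Mul(Add(30, -8), 27) = Mul(22, 27) = 594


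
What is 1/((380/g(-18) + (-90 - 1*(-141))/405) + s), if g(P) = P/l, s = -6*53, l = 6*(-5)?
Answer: 135/42587 ≈ 0.0031700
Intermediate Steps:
l = -30
s = -318
g(P) = -P/30 (g(P) = P/(-30) = P*(-1/30) = -P/30)
1/((380/g(-18) + (-90 - 1*(-141))/405) + s) = 1/((380/((-1/30*(-18))) + (-90 - 1*(-141))/405) - 318) = 1/((380/(⅗) + (-90 + 141)*(1/405)) - 318) = 1/((380*(5/3) + 51*(1/405)) - 318) = 1/((1900/3 + 17/135) - 318) = 1/(85517/135 - 318) = 1/(42587/135) = 135/42587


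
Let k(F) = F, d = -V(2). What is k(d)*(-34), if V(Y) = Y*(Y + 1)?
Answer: 204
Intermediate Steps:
V(Y) = Y*(1 + Y)
d = -6 (d = -2*(1 + 2) = -2*3 = -1*6 = -6)
k(d)*(-34) = -6*(-34) = 204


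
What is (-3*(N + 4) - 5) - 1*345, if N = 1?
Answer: -365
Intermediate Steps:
(-3*(N + 4) - 5) - 1*345 = (-3*(1 + 4) - 5) - 1*345 = (-3*5 - 5) - 345 = (-15 - 5) - 345 = -20 - 345 = -365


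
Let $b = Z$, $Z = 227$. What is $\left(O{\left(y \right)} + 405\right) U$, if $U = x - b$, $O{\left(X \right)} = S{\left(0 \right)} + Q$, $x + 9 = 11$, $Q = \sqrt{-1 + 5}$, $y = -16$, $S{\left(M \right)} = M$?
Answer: $-91575$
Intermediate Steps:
$Q = 2$ ($Q = \sqrt{4} = 2$)
$b = 227$
$x = 2$ ($x = -9 + 11 = 2$)
$O{\left(X \right)} = 2$ ($O{\left(X \right)} = 0 + 2 = 2$)
$U = -225$ ($U = 2 - 227 = -225$)
$\left(O{\left(y \right)} + 405\right) U = \left(2 + 405\right) \left(-225\right) = 407 \left(-225\right) = -91575$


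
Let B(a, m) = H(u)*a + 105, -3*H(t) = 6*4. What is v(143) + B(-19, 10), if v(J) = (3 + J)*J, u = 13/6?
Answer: 21135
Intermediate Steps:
u = 13/6 (u = 13*(⅙) = 13/6 ≈ 2.1667)
v(J) = J*(3 + J)
H(t) = -8 (H(t) = -2*4 = -⅓*24 = -8)
B(a, m) = 105 - 8*a (B(a, m) = -8*a + 105 = 105 - 8*a)
v(143) + B(-19, 10) = 143*(3 + 143) + (105 - 8*(-19)) = 143*146 + (105 + 152) = 20878 + 257 = 21135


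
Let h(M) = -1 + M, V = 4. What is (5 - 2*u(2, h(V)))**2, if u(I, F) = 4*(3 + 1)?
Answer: 729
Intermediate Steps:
u(I, F) = 16 (u(I, F) = 4*4 = 16)
(5 - 2*u(2, h(V)))**2 = (5 - 2*16)**2 = (5 - 32)**2 = (-27)**2 = 729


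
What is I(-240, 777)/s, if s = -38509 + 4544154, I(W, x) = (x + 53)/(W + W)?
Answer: -83/216270960 ≈ -3.8378e-7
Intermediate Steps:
I(W, x) = (53 + x)/(2*W) (I(W, x) = (53 + x)/((2*W)) = (53 + x)*(1/(2*W)) = (53 + x)/(2*W))
s = 4505645
I(-240, 777)/s = ((½)*(53 + 777)/(-240))/4505645 = ((½)*(-1/240)*830)*(1/4505645) = -83/48*1/4505645 = -83/216270960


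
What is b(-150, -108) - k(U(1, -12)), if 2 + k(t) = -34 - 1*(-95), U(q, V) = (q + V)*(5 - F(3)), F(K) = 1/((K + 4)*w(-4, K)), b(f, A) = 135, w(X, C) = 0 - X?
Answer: 76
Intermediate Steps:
w(X, C) = -X
F(K) = 1/(4*(4 + K)) (F(K) = 1/((K + 4)*((-1*(-4)))) = 1/((4 + K)*4) = (¼)/(4 + K) = 1/(4*(4 + K)))
U(q, V) = 139*V/28 + 139*q/28 (U(q, V) = (q + V)*(5 - 1/(4*(4 + 3))) = (V + q)*(5 - 1/(4*7)) = (V + q)*(5 - 1*1/28) = (V + q)*(5 - 1/28) = (V + q)*(139/28) = 139*V/28 + 139*q/28)
k(t) = 59 (k(t) = -2 + (-34 - 1*(-95)) = -2 + (-34 + 95) = -2 + 61 = 59)
b(-150, -108) - k(U(1, -12)) = 135 - 1*59 = 135 - 59 = 76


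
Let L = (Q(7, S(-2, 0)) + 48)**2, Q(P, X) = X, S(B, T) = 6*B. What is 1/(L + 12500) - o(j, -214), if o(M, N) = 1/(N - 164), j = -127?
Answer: 7087/2607444 ≈ 0.0027180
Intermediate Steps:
o(M, N) = 1/(-164 + N)
L = 1296 (L = (6*(-2) + 48)**2 = (-12 + 48)**2 = 36**2 = 1296)
1/(L + 12500) - o(j, -214) = 1/(1296 + 12500) - 1/(-164 - 214) = 1/13796 - 1/(-378) = 1/13796 - 1*(-1/378) = 1/13796 + 1/378 = 7087/2607444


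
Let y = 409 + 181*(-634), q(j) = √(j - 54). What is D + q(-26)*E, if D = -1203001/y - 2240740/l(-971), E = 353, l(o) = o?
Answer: 257385529271/111028995 + 1412*I*√5 ≈ 2318.2 + 3157.3*I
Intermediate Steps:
q(j) = √(-54 + j)
y = -114345 (y = 409 - 114754 = -114345)
D = 257385529271/111028995 (D = -1203001/(-114345) - 2240740/(-971) = -1203001*(-1/114345) - 2240740*(-1/971) = 1203001/114345 + 2240740/971 = 257385529271/111028995 ≈ 2318.2)
D + q(-26)*E = 257385529271/111028995 + √(-54 - 26)*353 = 257385529271/111028995 + √(-80)*353 = 257385529271/111028995 + (4*I*√5)*353 = 257385529271/111028995 + 1412*I*√5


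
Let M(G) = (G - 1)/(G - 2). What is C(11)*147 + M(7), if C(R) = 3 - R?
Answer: -5874/5 ≈ -1174.8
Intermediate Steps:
M(G) = (-1 + G)/(-2 + G)
C(11)*147 + M(7) = (3 - 1*11)*147 + (-1 + 7)/(-2 + 7) = (3 - 11)*147 + 6/5 = -8*147 + (⅕)*6 = -1176 + 6/5 = -5874/5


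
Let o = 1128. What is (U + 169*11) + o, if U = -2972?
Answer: 15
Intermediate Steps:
(U + 169*11) + o = (-2972 + 169*11) + 1128 = (-2972 + 1859) + 1128 = -1113 + 1128 = 15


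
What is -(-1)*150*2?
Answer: 300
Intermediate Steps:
-(-1)*150*2 = -(-1)*300 = -1*(-300) = 300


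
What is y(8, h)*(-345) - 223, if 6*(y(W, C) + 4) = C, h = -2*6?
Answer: 1847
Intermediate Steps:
h = -12
y(W, C) = -4 + C/6
y(8, h)*(-345) - 223 = (-4 + (1/6)*(-12))*(-345) - 223 = (-4 - 2)*(-345) - 223 = -6*(-345) - 223 = 2070 - 223 = 1847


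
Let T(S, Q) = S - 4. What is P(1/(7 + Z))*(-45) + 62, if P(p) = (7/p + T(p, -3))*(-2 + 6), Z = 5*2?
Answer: -351026/17 ≈ -20649.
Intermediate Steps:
T(S, Q) = -4 + S
Z = 10
P(p) = -16 + 4*p + 28/p (P(p) = (7/p + (-4 + p))*(-2 + 6) = (-4 + p + 7/p)*4 = -16 + 4*p + 28/p)
P(1/(7 + Z))*(-45) + 62 = (-16 + 4/(7 + 10) + 28/(1/(7 + 10)))*(-45) + 62 = (-16 + 4/17 + 28/(1/17))*(-45) + 62 = (-16 + 4*(1/17) + 28/(1/17))*(-45) + 62 = (-16 + 4/17 + 28*17)*(-45) + 62 = (-16 + 4/17 + 476)*(-45) + 62 = (7824/17)*(-45) + 62 = -352080/17 + 62 = -351026/17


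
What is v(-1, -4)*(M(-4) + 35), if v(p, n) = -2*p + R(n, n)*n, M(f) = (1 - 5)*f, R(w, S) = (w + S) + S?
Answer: 2550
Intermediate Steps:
R(w, S) = w + 2*S (R(w, S) = (S + w) + S = w + 2*S)
M(f) = -4*f
v(p, n) = -2*p + 3*n² (v(p, n) = -2*p + (n + 2*n)*n = -2*p + (3*n)*n = -2*p + 3*n²)
v(-1, -4)*(M(-4) + 35) = (-2*(-1) + 3*(-4)²)*(-4*(-4) + 35) = (2 + 3*16)*(16 + 35) = (2 + 48)*51 = 50*51 = 2550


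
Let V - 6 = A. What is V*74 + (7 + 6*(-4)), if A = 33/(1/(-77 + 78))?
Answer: 2869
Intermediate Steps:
A = 33 (A = 33/(1/1) = 33/1 = 33*1 = 33)
V = 39 (V = 6 + 33 = 39)
V*74 + (7 + 6*(-4)) = 39*74 + (7 + 6*(-4)) = 2886 + (7 - 24) = 2886 - 17 = 2869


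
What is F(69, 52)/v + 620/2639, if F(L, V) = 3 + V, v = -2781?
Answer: 1579075/7339059 ≈ 0.21516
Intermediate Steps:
F(69, 52)/v + 620/2639 = (3 + 52)/(-2781) + 620/2639 = 55*(-1/2781) + 620*(1/2639) = -55/2781 + 620/2639 = 1579075/7339059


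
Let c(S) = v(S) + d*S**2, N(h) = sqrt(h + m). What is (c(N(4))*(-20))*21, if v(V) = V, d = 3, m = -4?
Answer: 0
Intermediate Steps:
N(h) = sqrt(-4 + h) (N(h) = sqrt(h - 4) = sqrt(-4 + h))
c(S) = S + 3*S**2
(c(N(4))*(-20))*21 = ((sqrt(-4 + 4)*(1 + 3*sqrt(-4 + 4)))*(-20))*21 = ((sqrt(0)*(1 + 3*sqrt(0)))*(-20))*21 = ((0*(1 + 3*0))*(-20))*21 = ((0*(1 + 0))*(-20))*21 = ((0*1)*(-20))*21 = (0*(-20))*21 = 0*21 = 0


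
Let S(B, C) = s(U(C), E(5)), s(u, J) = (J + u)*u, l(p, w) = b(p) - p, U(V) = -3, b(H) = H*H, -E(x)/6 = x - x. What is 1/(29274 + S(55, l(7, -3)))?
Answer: 1/29283 ≈ 3.4150e-5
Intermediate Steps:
E(x) = 0 (E(x) = -6*(x - x) = -6*0 = 0)
b(H) = H²
l(p, w) = p² - p
s(u, J) = u*(J + u)
S(B, C) = 9 (S(B, C) = -3*(0 - 3) = -3*(-3) = 9)
1/(29274 + S(55, l(7, -3))) = 1/(29274 + 9) = 1/29283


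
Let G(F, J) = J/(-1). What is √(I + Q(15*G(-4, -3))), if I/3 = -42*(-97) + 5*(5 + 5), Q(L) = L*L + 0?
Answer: √14397 ≈ 119.99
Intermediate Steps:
G(F, J) = -J (G(F, J) = J*(-1) = -J)
Q(L) = L² (Q(L) = L² + 0 = L²)
I = 12372 (I = 3*(-42*(-97) + 5*(5 + 5)) = 3*(4074 + 5*10) = 3*(4074 + 50) = 3*4124 = 12372)
√(I + Q(15*G(-4, -3))) = √(12372 + (15*(-1*(-3)))²) = √(12372 + (15*3)²) = √(12372 + 45²) = √(12372 + 2025) = √14397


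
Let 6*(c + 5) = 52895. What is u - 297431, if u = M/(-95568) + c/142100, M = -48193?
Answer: -201958429152889/679010640 ≈ -2.9743e+5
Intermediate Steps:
c = 52865/6 (c = -5 + (⅙)*52895 = -5 + 52895/6 = 52865/6 ≈ 8810.8)
u = 384512951/679010640 (u = -48193/(-95568) + (52865/6)/142100 = -48193*(-1/95568) + (52865/6)*(1/142100) = 48193/95568 + 10573/170520 = 384512951/679010640 ≈ 0.56628)
u - 297431 = 384512951/679010640 - 297431 = -201958429152889/679010640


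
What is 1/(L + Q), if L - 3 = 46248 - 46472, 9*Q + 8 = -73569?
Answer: -9/75566 ≈ -0.00011910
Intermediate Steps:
Q = -73577/9 (Q = -8/9 + (1/9)*(-73569) = -8/9 - 24523/3 = -73577/9 ≈ -8175.2)
L = -221 (L = 3 + (46248 - 46472) = 3 - 224 = -221)
1/(L + Q) = 1/(-221 - 73577/9) = 1/(-75566/9) = -9/75566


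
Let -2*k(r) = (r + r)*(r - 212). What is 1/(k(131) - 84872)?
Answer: -1/74261 ≈ -1.3466e-5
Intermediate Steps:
k(r) = -r*(-212 + r) (k(r) = -(r + r)*(r - 212)/2 = -2*r*(-212 + r)/2 = -r*(-212 + r))
1/(k(131) - 84872) = 1/(131*(212 - 1*131) - 84872) = 1/(131*(212 - 131) - 84872) = 1/(131*81 - 84872) = 1/(10611 - 84872) = 1/(-74261) = -1/74261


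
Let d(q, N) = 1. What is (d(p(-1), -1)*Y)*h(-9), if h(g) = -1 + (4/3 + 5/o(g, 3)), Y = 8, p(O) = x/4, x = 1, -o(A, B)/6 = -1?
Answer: 28/3 ≈ 9.3333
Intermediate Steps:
o(A, B) = 6 (o(A, B) = -6*(-1) = 6)
p(O) = ¼ (p(O) = 1/4 = 1*(¼) = ¼)
h(g) = 7/6 (h(g) = -1 + (4/3 + 5/6) = -1 + (4*(⅓) + 5*(⅙)) = -1 + (4/3 + ⅚) = -1 + 13/6 = 7/6)
(d(p(-1), -1)*Y)*h(-9) = (1*8)*(7/6) = 8*(7/6) = 28/3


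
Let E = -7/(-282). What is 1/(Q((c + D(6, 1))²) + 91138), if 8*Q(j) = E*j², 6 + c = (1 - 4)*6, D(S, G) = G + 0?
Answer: 2256/207566215 ≈ 1.0869e-5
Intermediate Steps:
D(S, G) = G
c = -24 (c = -6 + (1 - 4)*6 = -6 - 3*6 = -6 - 18 = -24)
E = 7/282 (E = -7*(-1/282) = 7/282 ≈ 0.024823)
Q(j) = 7*j²/2256 (Q(j) = (7*j²/282)/8 = 7*j²/2256)
1/(Q((c + D(6, 1))²) + 91138) = 1/(7*((-24 + 1)²)²/2256 + 91138) = 1/(7*((-23)²)²/2256 + 91138) = 1/((7/2256)*529² + 91138) = 1/((7/2256)*279841 + 91138) = 1/(1958887/2256 + 91138) = 1/(207566215/2256) = 2256/207566215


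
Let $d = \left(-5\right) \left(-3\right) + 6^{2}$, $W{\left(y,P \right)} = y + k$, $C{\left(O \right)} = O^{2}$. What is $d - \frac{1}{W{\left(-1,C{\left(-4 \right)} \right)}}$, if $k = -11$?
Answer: $\frac{613}{12} \approx 51.083$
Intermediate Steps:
$W{\left(y,P \right)} = -11 + y$ ($W{\left(y,P \right)} = y - 11 = -11 + y$)
$d = 51$ ($d = 15 + 36 = 51$)
$d - \frac{1}{W{\left(-1,C{\left(-4 \right)} \right)}} = 51 - \frac{1}{-11 - 1} = 51 - \frac{1}{-12} = 51 - - \frac{1}{12} = 51 + \frac{1}{12} = \frac{613}{12}$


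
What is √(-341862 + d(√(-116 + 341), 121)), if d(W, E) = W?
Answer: 3*I*√37983 ≈ 584.68*I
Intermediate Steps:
√(-341862 + d(√(-116 + 341), 121)) = √(-341862 + √(-116 + 341)) = √(-341862 + √225) = √(-341862 + 15) = √(-341847) = 3*I*√37983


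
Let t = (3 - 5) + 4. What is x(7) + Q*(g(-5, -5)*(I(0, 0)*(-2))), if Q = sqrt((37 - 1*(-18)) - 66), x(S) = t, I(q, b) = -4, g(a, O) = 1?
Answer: 2 + 8*I*sqrt(11) ≈ 2.0 + 26.533*I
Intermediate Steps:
t = 2 (t = -2 + 4 = 2)
x(S) = 2
Q = I*sqrt(11) (Q = sqrt((37 + 18) - 66) = sqrt(55 - 66) = sqrt(-11) = I*sqrt(11) ≈ 3.3166*I)
x(7) + Q*(g(-5, -5)*(I(0, 0)*(-2))) = 2 + (I*sqrt(11))*(1*(-4*(-2))) = 2 + (I*sqrt(11))*(1*8) = 2 + (I*sqrt(11))*8 = 2 + 8*I*sqrt(11)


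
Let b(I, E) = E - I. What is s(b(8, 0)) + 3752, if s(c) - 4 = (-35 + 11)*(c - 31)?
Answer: 4692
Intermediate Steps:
s(c) = 748 - 24*c (s(c) = 4 + (-35 + 11)*(c - 31) = 4 - 24*(-31 + c) = 4 + (744 - 24*c) = 748 - 24*c)
s(b(8, 0)) + 3752 = (748 - 24*(0 - 1*8)) + 3752 = (748 - 24*(0 - 8)) + 3752 = (748 - 24*(-8)) + 3752 = (748 + 192) + 3752 = 940 + 3752 = 4692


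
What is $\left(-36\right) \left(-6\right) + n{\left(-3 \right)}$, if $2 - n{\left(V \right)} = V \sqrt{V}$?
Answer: $218 + 3 i \sqrt{3} \approx 218.0 + 5.1962 i$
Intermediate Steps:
$n{\left(V \right)} = 2 - V^{\frac{3}{2}}$ ($n{\left(V \right)} = 2 - V \sqrt{V} = 2 - V^{\frac{3}{2}}$)
$\left(-36\right) \left(-6\right) + n{\left(-3 \right)} = \left(-36\right) \left(-6\right) + \left(2 - \left(-3\right)^{\frac{3}{2}}\right) = 216 + \left(2 - - 3 i \sqrt{3}\right) = 216 + \left(2 + 3 i \sqrt{3}\right) = 218 + 3 i \sqrt{3}$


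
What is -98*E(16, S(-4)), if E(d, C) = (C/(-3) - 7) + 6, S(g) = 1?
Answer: 392/3 ≈ 130.67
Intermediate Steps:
E(d, C) = -1 - C/3 (E(d, C) = (C*(-⅓) - 7) + 6 = (-C/3 - 7) + 6 = (-7 - C/3) + 6 = -1 - C/3)
-98*E(16, S(-4)) = -98*(-1 - ⅓*1) = -98*(-1 - ⅓) = -98*(-4/3) = 392/3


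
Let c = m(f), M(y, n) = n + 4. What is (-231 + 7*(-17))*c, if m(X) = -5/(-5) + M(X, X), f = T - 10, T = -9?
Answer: 4900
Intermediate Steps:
M(y, n) = 4 + n
f = -19 (f = -9 - 10 = -19)
m(X) = 5 + X (m(X) = -5/(-5) + (4 + X) = -1/5*(-5) + (4 + X) = 1 + (4 + X) = 5 + X)
c = -14 (c = 5 - 19 = -14)
(-231 + 7*(-17))*c = (-231 + 7*(-17))*(-14) = (-231 - 119)*(-14) = -350*(-14) = 4900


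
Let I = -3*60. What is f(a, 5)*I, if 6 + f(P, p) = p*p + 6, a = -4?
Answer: -4500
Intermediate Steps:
f(P, p) = p² (f(P, p) = -6 + (p*p + 6) = -6 + (p² + 6) = -6 + (6 + p²) = p²)
I = -180 (I = -1*180 = -180)
f(a, 5)*I = 5²*(-180) = 25*(-180) = -4500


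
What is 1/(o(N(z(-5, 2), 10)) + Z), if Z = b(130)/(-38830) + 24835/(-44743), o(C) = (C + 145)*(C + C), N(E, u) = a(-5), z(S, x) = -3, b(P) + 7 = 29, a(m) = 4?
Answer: 78971395/94090024322 ≈ 0.00083932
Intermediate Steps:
b(P) = 22 (b(P) = -7 + 29 = 22)
N(E, u) = 4
o(C) = 2*C*(145 + C) (o(C) = (145 + C)*(2*C) = 2*C*(145 + C))
Z = -43878518/78971395 (Z = 22/(-38830) + 24835/(-44743) = 22*(-1/38830) + 24835*(-1/44743) = -1/1765 - 24835/44743 = -43878518/78971395 ≈ -0.55563)
1/(o(N(z(-5, 2), 10)) + Z) = 1/(2*4*(145 + 4) - 43878518/78971395) = 1/(2*4*149 - 43878518/78971395) = 1/(1192 - 43878518/78971395) = 1/(94090024322/78971395) = 78971395/94090024322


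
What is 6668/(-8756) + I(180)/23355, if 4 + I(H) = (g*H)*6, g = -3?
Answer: -46033901/51124095 ≈ -0.90043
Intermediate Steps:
I(H) = -4 - 18*H (I(H) = -4 - 3*H*6 = -4 - 18*H)
6668/(-8756) + I(180)/23355 = 6668/(-8756) + (-4 - 18*180)/23355 = 6668*(-1/8756) + (-4 - 3240)*(1/23355) = -1667/2189 - 3244*1/23355 = -1667/2189 - 3244/23355 = -46033901/51124095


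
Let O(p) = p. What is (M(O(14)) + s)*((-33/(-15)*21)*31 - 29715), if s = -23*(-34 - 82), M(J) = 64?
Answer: -386343048/5 ≈ -7.7269e+7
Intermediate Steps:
s = 2668 (s = -23*(-116) = 2668)
(M(O(14)) + s)*((-33/(-15)*21)*31 - 29715) = (64 + 2668)*((-33/(-15)*21)*31 - 29715) = 2732*((-33*(-1/15)*21)*31 - 29715) = 2732*(((11/5)*21)*31 - 29715) = 2732*((231/5)*31 - 29715) = 2732*(7161/5 - 29715) = 2732*(-141414/5) = -386343048/5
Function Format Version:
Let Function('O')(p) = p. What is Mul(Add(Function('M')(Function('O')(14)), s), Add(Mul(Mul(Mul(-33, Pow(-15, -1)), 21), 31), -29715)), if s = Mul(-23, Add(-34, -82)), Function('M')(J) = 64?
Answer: Rational(-386343048, 5) ≈ -7.7269e+7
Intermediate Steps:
s = 2668 (s = Mul(-23, -116) = 2668)
Mul(Add(Function('M')(Function('O')(14)), s), Add(Mul(Mul(Mul(-33, Pow(-15, -1)), 21), 31), -29715)) = Mul(Add(64, 2668), Add(Mul(Mul(Mul(-33, Pow(-15, -1)), 21), 31), -29715)) = Mul(2732, Add(Mul(Mul(Mul(-33, Rational(-1, 15)), 21), 31), -29715)) = Mul(2732, Add(Mul(Mul(Rational(11, 5), 21), 31), -29715)) = Mul(2732, Add(Mul(Rational(231, 5), 31), -29715)) = Mul(2732, Add(Rational(7161, 5), -29715)) = Mul(2732, Rational(-141414, 5)) = Rational(-386343048, 5)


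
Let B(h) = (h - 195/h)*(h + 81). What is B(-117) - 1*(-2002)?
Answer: 6154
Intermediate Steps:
B(h) = (81 + h)*(h - 195/h) (B(h) = (h - 195/h)*(81 + h) = (81 + h)*(h - 195/h))
B(-117) - 1*(-2002) = (-195 + (-117)**2 - 15795/(-117) + 81*(-117)) - 1*(-2002) = (-195 + 13689 - 15795*(-1/117) - 9477) + 2002 = (-195 + 13689 + 135 - 9477) + 2002 = 4152 + 2002 = 6154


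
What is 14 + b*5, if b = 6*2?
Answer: 74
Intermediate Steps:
b = 12
14 + b*5 = 14 + 12*5 = 14 + 60 = 74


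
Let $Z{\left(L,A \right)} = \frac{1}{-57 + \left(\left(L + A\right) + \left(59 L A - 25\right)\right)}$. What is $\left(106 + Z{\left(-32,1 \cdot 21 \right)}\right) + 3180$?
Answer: $\frac{130588925}{39741} \approx 3286.0$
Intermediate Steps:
$Z{\left(L,A \right)} = \frac{1}{-82 + A + L + 59 A L}$ ($Z{\left(L,A \right)} = \frac{1}{-57 + \left(\left(A + L\right) + \left(59 A L - 25\right)\right)} = \frac{1}{-57 + \left(\left(A + L\right) + \left(-25 + 59 A L\right)\right)} = \frac{1}{-57 + \left(-25 + A + L + 59 A L\right)} = \frac{1}{-82 + A + L + 59 A L}$)
$\left(106 + Z{\left(-32,1 \cdot 21 \right)}\right) + 3180 = \left(106 + \frac{1}{-82 + 1 \cdot 21 - 32 + 59 \cdot 1 \cdot 21 \left(-32\right)}\right) + 3180 = \left(106 + \frac{1}{-82 + 21 - 32 + 59 \cdot 21 \left(-32\right)}\right) + 3180 = \left(106 + \frac{1}{-82 + 21 - 32 - 39648}\right) + 3180 = \left(106 + \frac{1}{-39741}\right) + 3180 = \left(106 - \frac{1}{39741}\right) + 3180 = \frac{4212545}{39741} + 3180 = \frac{130588925}{39741}$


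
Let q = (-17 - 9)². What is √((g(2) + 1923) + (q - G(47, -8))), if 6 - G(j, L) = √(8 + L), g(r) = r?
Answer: √2595 ≈ 50.941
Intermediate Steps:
q = 676 (q = (-26)² = 676)
G(j, L) = 6 - √(8 + L)
√((g(2) + 1923) + (q - G(47, -8))) = √((2 + 1923) + (676 - (6 - √(8 - 8)))) = √(1925 + (676 - (6 - √0))) = √(1925 + (676 - (6 - 1*0))) = √(1925 + (676 - (6 + 0))) = √(1925 + (676 - 1*6)) = √(1925 + (676 - 6)) = √(1925 + 670) = √2595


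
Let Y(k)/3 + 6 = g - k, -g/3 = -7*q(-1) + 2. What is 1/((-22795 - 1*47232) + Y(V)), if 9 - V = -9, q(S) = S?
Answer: -1/70180 ≈ -1.4249e-5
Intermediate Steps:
V = 18 (V = 9 - 1*(-9) = 9 + 9 = 18)
g = -27 (g = -3*(-7*(-1) + 2) = -3*(7 + 2) = -3*9 = -27)
Y(k) = -99 - 3*k (Y(k) = -18 + 3*(-27 - k) = -18 + (-81 - 3*k) = -99 - 3*k)
1/((-22795 - 1*47232) + Y(V)) = 1/((-22795 - 1*47232) + (-99 - 3*18)) = 1/((-22795 - 47232) + (-99 - 54)) = 1/(-70027 - 153) = 1/(-70180) = -1/70180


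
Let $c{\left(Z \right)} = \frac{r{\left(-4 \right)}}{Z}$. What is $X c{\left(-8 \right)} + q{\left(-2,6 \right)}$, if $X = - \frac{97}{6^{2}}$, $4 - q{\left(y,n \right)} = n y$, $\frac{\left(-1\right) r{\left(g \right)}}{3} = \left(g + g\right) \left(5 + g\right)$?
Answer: $\frac{289}{12} \approx 24.083$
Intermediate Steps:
$r{\left(g \right)} = - 6 g \left(5 + g\right)$ ($r{\left(g \right)} = - 3 \left(g + g\right) \left(5 + g\right) = - 3 \cdot 2 g \left(5 + g\right) = - 6 g \left(5 + g\right)$)
$q{\left(y,n \right)} = 4 - n y$
$c{\left(Z \right)} = \frac{24}{Z}$ ($c{\left(Z \right)} = \frac{\left(-6\right) \left(-4\right) \left(5 - 4\right)}{Z} = \frac{\left(-6\right) \left(-4\right) 1}{Z} = \frac{24}{Z}$)
$X = - \frac{97}{36} \approx -2.6944$
$X c{\left(-8 \right)} + q{\left(-2,6 \right)} = - \frac{97 \frac{24}{-8}}{36} - \left(-4 + 6 \left(-2\right)\right) = - \frac{97 \cdot 24 \left(- \frac{1}{8}\right)}{36} + \left(4 + 12\right) = \left(- \frac{97}{36}\right) \left(-3\right) + 16 = \frac{97}{12} + 16 = \frac{289}{12}$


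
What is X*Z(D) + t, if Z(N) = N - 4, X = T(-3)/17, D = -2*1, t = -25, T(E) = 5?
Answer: -455/17 ≈ -26.765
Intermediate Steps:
D = -2
X = 5/17 ≈ 0.29412
Z(N) = -4 + N
X*Z(D) + t = 5*(-4 - 2)/17 - 25 = (5/17)*(-6) - 25 = -30/17 - 25 = -455/17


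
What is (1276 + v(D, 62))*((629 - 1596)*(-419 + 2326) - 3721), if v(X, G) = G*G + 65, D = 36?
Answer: -9580791150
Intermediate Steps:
v(X, G) = 65 + G**2 (v(X, G) = G**2 + 65 = 65 + G**2)
(1276 + v(D, 62))*((629 - 1596)*(-419 + 2326) - 3721) = (1276 + (65 + 62**2))*((629 - 1596)*(-419 + 2326) - 3721) = (1276 + (65 + 3844))*(-967*1907 - 3721) = (1276 + 3909)*(-1844069 - 3721) = 5185*(-1847790) = -9580791150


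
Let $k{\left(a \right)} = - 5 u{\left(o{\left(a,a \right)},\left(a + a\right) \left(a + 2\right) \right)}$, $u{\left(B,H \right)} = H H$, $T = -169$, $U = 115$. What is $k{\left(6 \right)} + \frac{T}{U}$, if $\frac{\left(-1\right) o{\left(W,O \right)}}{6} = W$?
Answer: $- \frac{5299369}{115} \approx -46082.0$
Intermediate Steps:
$o{\left(W,O \right)} = - 6 W$
$u{\left(B,H \right)} = H^{2}$
$k{\left(a \right)} = - 20 a^{2} \left(2 + a\right)^{2}$ ($k{\left(a \right)} = - 5 \left(\left(a + a\right) \left(a + 2\right)\right)^{2} = - 5 \left(2 a \left(2 + a\right)\right)^{2} = - 5 \cdot 4 a^{2} \left(2 + a\right)^{2} = - 20 a^{2} \left(2 + a\right)^{2}$)
$k{\left(6 \right)} + \frac{T}{U} = - 20 \cdot 6^{2} \left(2 + 6\right)^{2} - \frac{169}{115} = \left(-20\right) 36 \cdot 8^{2} - \frac{169}{115} = \left(-20\right) 36 \cdot 64 - \frac{169}{115} = -46080 - \frac{169}{115} = - \frac{5299369}{115}$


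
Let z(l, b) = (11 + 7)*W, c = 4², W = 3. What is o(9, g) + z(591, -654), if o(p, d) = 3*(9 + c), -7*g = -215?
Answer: 129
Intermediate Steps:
g = 215/7 (g = -⅐*(-215) = 215/7 ≈ 30.714)
c = 16
o(p, d) = 75 (o(p, d) = 3*(9 + 16) = 3*25 = 75)
z(l, b) = 54 (z(l, b) = (11 + 7)*3 = 18*3 = 54)
o(9, g) + z(591, -654) = 75 + 54 = 129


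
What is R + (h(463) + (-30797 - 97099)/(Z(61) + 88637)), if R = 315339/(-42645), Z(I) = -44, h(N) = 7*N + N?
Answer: 1551166737277/419783165 ≈ 3695.2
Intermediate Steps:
h(N) = 8*N
R = -105113/14215 (R = 315339*(-1/42645) = -105113/14215 ≈ -7.3945)
R + (h(463) + (-30797 - 97099)/(Z(61) + 88637)) = -105113/14215 + (8*463 + (-30797 - 97099)/(-44 + 88637)) = -105113/14215 + (3704 - 127896/88593) = -105113/14215 + (3704 - 127896*1/88593) = -105113/14215 + (3704 - 42632/29531) = -105113/14215 + 109340192/29531 = 1551166737277/419783165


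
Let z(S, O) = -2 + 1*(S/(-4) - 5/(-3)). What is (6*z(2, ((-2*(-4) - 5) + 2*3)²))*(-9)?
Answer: 45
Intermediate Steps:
z(S, O) = -⅓ - S/4 (z(S, O) = -2 + 1*(S*(-¼) - 5*(-⅓)) = -2 + 1*(-S/4 + 5/3) = -2 + 1*(5/3 - S/4) = -2 + (5/3 - S/4) = -⅓ - S/4)
(6*z(2, ((-2*(-4) - 5) + 2*3)²))*(-9) = (6*(-⅓ - ¼*2))*(-9) = (6*(-⅓ - ½))*(-9) = (6*(-⅚))*(-9) = -5*(-9) = 45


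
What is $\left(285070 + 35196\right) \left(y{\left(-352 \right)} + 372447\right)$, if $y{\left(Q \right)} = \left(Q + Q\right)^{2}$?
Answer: $278011064758$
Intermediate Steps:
$y{\left(Q \right)} = 4 Q^{2}$ ($y{\left(Q \right)} = \left(2 Q\right)^{2} = 4 Q^{2}$)
$\left(285070 + 35196\right) \left(y{\left(-352 \right)} + 372447\right) = \left(285070 + 35196\right) \left(4 \left(-352\right)^{2} + 372447\right) = 320266 \left(4 \cdot 123904 + 372447\right) = 320266 \left(495616 + 372447\right) = 320266 \cdot 868063 = 278011064758$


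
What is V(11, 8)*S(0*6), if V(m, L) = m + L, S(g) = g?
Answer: 0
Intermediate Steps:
V(m, L) = L + m
V(11, 8)*S(0*6) = (8 + 11)*(0*6) = 19*0 = 0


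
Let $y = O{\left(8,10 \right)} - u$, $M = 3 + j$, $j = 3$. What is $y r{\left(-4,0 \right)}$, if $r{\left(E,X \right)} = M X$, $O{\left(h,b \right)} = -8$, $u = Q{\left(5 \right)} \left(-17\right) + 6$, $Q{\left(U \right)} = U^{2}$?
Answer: $0$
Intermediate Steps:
$M = 6$ ($M = 3 + 3 = 6$)
$u = -419$ ($u = 5^{2} \left(-17\right) + 6 = 25 \left(-17\right) + 6 = -425 + 6 = -419$)
$r{\left(E,X \right)} = 6 X$
$y = 411$ ($y = -8 - -419 = -8 + 419 = 411$)
$y r{\left(-4,0 \right)} = 411 \cdot 6 \cdot 0 = 411 \cdot 0 = 0$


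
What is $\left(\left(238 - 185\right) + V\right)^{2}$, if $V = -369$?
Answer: $99856$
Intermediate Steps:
$\left(\left(238 - 185\right) + V\right)^{2} = \left(\left(238 - 185\right) - 369\right)^{2} = \left(53 - 369\right)^{2} = \left(-316\right)^{2} = 99856$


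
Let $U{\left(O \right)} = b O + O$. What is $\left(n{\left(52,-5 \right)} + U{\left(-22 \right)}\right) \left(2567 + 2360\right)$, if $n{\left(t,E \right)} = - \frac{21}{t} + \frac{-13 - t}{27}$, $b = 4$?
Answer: $- \frac{60028673}{108} \approx -5.5582 \cdot 10^{5}$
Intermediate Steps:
$U{\left(O \right)} = 5 O$ ($U{\left(O \right)} = 4 O + O = 5 O$)
$n{\left(t,E \right)} = - \frac{13}{27} - \frac{21}{t} - \frac{t}{27}$ ($n{\left(t,E \right)} = - \frac{21}{t} + \left(-13 - t\right) \frac{1}{27} = - \frac{21}{t} - \left(\frac{13}{27} + \frac{t}{27}\right) = - \frac{13}{27} - \frac{21}{t} - \frac{t}{27}$)
$\left(n{\left(52,-5 \right)} + U{\left(-22 \right)}\right) \left(2567 + 2360\right) = \left(\frac{-567 - 52 \left(13 + 52\right)}{27 \cdot 52} + 5 \left(-22\right)\right) \left(2567 + 2360\right) = \left(\frac{1}{27} \cdot \frac{1}{52} \left(-567 - 52 \cdot 65\right) - 110\right) 4927 = \left(\frac{1}{27} \cdot \frac{1}{52} \left(-567 - 3380\right) - 110\right) 4927 = \left(\frac{1}{27} \cdot \frac{1}{52} \left(-3947\right) - 110\right) 4927 = \left(- \frac{3947}{1404} - 110\right) 4927 = \left(- \frac{158387}{1404}\right) 4927 = - \frac{60028673}{108}$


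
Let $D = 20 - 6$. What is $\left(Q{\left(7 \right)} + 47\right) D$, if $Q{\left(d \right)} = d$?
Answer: $756$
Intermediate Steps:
$D = 14$
$\left(Q{\left(7 \right)} + 47\right) D = \left(7 + 47\right) 14 = 54 \cdot 14 = 756$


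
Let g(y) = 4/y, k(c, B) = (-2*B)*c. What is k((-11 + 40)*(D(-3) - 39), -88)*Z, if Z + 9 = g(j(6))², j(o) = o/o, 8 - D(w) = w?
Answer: -1000384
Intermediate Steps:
D(w) = 8 - w
k(c, B) = -2*B*c
j(o) = 1
Z = 7 (Z = -9 + (4/1)² = -9 + (4*1)² = -9 + 4² = -9 + 16 = 7)
k((-11 + 40)*(D(-3) - 39), -88)*Z = -2*(-88)*(-11 + 40)*((8 - 1*(-3)) - 39)*7 = -2*(-88)*29*((8 + 3) - 39)*7 = -2*(-88)*29*(11 - 39)*7 = -2*(-88)*29*(-28)*7 = -2*(-88)*(-812)*7 = -142912*7 = -1000384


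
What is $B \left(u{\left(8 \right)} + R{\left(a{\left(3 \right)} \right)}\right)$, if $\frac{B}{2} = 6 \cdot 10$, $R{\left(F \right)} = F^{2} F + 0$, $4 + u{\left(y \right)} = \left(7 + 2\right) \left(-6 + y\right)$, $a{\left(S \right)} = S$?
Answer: $4920$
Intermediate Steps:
$u{\left(y \right)} = -58 + 9 y$ ($u{\left(y \right)} = -4 + \left(7 + 2\right) \left(-6 + y\right) = -4 + 9 \left(-6 + y\right) = -4 + \left(-54 + 9 y\right) = -58 + 9 y$)
$R{\left(F \right)} = F^{3}$ ($R{\left(F \right)} = F^{3} + 0 = F^{3}$)
$B = 120$ ($B = 2 \cdot 6 \cdot 10 = 2 \cdot 60 = 120$)
$B \left(u{\left(8 \right)} + R{\left(a{\left(3 \right)} \right)}\right) = 120 \left(\left(-58 + 9 \cdot 8\right) + 3^{3}\right) = 120 \left(\left(-58 + 72\right) + 27\right) = 120 \left(14 + 27\right) = 120 \cdot 41 = 4920$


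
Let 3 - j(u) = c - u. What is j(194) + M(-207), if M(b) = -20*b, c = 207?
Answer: 4130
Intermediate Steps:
j(u) = -204 + u (j(u) = 3 - (207 - u) = 3 + (-207 + u) = -204 + u)
j(194) + M(-207) = (-204 + 194) - 20*(-207) = -10 + 4140 = 4130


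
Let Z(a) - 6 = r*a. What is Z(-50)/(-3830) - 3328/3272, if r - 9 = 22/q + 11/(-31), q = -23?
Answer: -512825721/558446555 ≈ -0.91831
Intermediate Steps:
r = 5482/713 (r = 9 + (22/(-23) + 11/(-31)) = 9 + (22*(-1/23) + 11*(-1/31)) = 9 + (-22/23 - 11/31) = 9 - 935/713 = 5482/713 ≈ 7.6886)
Z(a) = 6 + 5482*a/713
Z(-50)/(-3830) - 3328/3272 = (6 + (5482/713)*(-50))/(-3830) - 3328/3272 = (6 - 274100/713)*(-1/3830) - 3328*1/3272 = -269822/713*(-1/3830) - 416/409 = 134911/1365395 - 416/409 = -512825721/558446555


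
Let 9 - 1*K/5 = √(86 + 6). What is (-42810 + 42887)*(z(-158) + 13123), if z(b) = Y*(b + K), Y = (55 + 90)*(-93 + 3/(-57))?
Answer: 2249787309/19 + 197397200*√23/19 ≈ 1.6824e+8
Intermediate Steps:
K = 45 - 10*√23 (K = 45 - 5*√(86 + 6) = 45 - 10*√23 ≈ -2.9583)
Y = -256360/19 (Y = 145*(-93 + 3*(-1/57)) = 145*(-93 - 1/19) = 145*(-1768/19) = -256360/19 ≈ -13493.)
z(b) = -11536200/19 - 256360*b/19 + 2563600*√23/19 (z(b) = -256360*(b + (45 - 10*√23))/19 = -256360*(45 + b - 10*√23)/19 = -11536200/19 - 256360*b/19 + 2563600*√23/19)
(-42810 + 42887)*(z(-158) + 13123) = (-42810 + 42887)*((-11536200/19 - 256360/19*(-158) + 2563600*√23/19) + 13123) = 77*((-11536200/19 + 40504880/19 + 2563600*√23/19) + 13123) = 77*((28968680/19 + 2563600*√23/19) + 13123) = 77*(29218017/19 + 2563600*√23/19) = 2249787309/19 + 197397200*√23/19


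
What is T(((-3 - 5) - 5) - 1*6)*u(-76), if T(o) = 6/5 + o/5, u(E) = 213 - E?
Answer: -3757/5 ≈ -751.40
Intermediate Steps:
T(o) = 6/5 + o/5 (T(o) = 6*(⅕) + o*(⅕) = 6/5 + o/5)
T(((-3 - 5) - 5) - 1*6)*u(-76) = (6/5 + (((-3 - 5) - 5) - 1*6)/5)*(213 - 1*(-76)) = (6/5 + ((-8 - 5) - 6)/5)*(213 + 76) = (6/5 + (-13 - 6)/5)*289 = (6/5 + (⅕)*(-19))*289 = (6/5 - 19/5)*289 = -13/5*289 = -3757/5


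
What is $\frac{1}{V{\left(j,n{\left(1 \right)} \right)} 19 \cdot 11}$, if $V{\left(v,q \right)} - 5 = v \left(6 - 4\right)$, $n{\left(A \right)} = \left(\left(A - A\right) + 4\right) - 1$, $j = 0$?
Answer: $\frac{1}{1045} \approx 0.00095694$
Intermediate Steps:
$n{\left(A \right)} = 3$ ($n{\left(A \right)} = \left(0 + 4\right) - 1 = 4 - 1 = 3$)
$V{\left(v,q \right)} = 5 + 2 v$ ($V{\left(v,q \right)} = 5 + v \left(6 - 4\right) = 5 + v 2 = 5 + 2 v$)
$\frac{1}{V{\left(j,n{\left(1 \right)} \right)} 19 \cdot 11} = \frac{1}{\left(5 + 2 \cdot 0\right) 19 \cdot 11} = \frac{1}{\left(5 + 0\right) 19 \cdot 11} = \frac{1}{5 \cdot 19 \cdot 11} = \frac{1}{95 \cdot 11} = \frac{1}{1045}$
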